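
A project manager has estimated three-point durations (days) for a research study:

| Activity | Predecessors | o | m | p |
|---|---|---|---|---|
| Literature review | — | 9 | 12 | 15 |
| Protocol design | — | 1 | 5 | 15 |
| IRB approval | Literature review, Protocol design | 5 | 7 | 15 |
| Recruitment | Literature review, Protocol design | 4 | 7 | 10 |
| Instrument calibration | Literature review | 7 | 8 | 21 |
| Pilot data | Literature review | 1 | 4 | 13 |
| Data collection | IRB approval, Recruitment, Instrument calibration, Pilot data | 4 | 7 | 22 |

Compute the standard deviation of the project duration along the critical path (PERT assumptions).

3.93 days

te_Literature review = (9 + 4·12 + 15)/6 = 72/6 = 12; σ²_Literature review = ((15−9)/6)² = 1.000
te_Protocol design = (1 + 4·5 + 15)/6 = 36/6 = 6; σ²_Protocol design = ((15−1)/6)² = 5.444
te_IRB approval = (5 + 4·7 + 15)/6 = 48/6 = 8; σ²_IRB approval = ((15−5)/6)² = 2.778
te_Recruitment = (4 + 4·7 + 10)/6 = 42/6 = 7; σ²_Recruitment = ((10−4)/6)² = 1.000
te_Instrument calibration = (7 + 4·8 + 21)/6 = 60/6 = 10; σ²_Instrument calibration = ((21−7)/6)² = 5.444
te_Pilot data = (1 + 4·4 + 13)/6 = 30/6 = 5; σ²_Pilot data = ((13−1)/6)² = 4.000
te_Data collection = (4 + 4·7 + 22)/6 = 54/6 = 9; σ²_Data collection = ((22−4)/6)² = 9.000

Forward pass:
ES_Literature review = 0; EF_Literature review = 12
ES_Protocol design = 0; EF_Protocol design = 6
ES_IRB approval = max(EF_Literature review=12, EF_Protocol design=6) = 12; EF_IRB approval = 12+8 = 20
ES_Recruitment = max(EF_Literature review=12, EF_Protocol design=6) = 12; EF_Recruitment = 12+7 = 19
ES_Instrument calibration = 12; EF_Instrument calibration = 12+10 = 22
ES_Pilot data = 12; EF_Pilot data = 12+5 = 17
ES_Data collection = max(EF_IRB approval=20, EF_Recruitment=19, EF_Instrument calibration=22, EF_Pilot data=17) = 22; EF_Data collection = 22+9 = 31
Expected project duration μ = 31 days. Critical path: Literature review → Instrument calibration → Data collection.

Variance along critical path = 1.000 + 5.444 + 9.000 = 15.444
σ = √15.444 = 3.930 days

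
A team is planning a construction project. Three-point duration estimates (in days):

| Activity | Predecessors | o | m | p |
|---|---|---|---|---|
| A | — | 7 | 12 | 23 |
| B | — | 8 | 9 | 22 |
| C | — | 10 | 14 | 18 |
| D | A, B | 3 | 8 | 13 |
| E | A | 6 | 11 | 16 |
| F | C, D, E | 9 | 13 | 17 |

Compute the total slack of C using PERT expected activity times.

10 days

te_A = (7 + 4·12 + 23)/6 = 78/6 = 13
te_B = (8 + 4·9 + 22)/6 = 66/6 = 11
te_C = (10 + 4·14 + 18)/6 = 84/6 = 14
te_D = (3 + 4·8 + 13)/6 = 48/6 = 8
te_E = (6 + 4·11 + 16)/6 = 66/6 = 11
te_F = (9 + 4·13 + 17)/6 = 78/6 = 13

Forward pass:
ES_A = 0; EF_A = 13
ES_B = 0; EF_B = 11
ES_C = 0; EF_C = 14
ES_D = max(EF_A=13, EF_B=11) = 13; EF_D = 13+8 = 21
ES_E = 13; EF_E = 13+11 = 24
ES_F = max(EF_C=14, EF_D=21, EF_E=24) = 24; EF_F = 24+13 = 37
Expected project duration μ = 37 days. Critical path: A → E → F.

Backward pass:
LF_F = 37; LS_F = 37−13 = 24
LF_E = LS_F = 24; LS_E = 24−11 = 13
LF_D = LS_F = 24; LS_D = 24−8 = 16
LF_C = LS_F = 24; LS_C = 24−14 = 10
LF_B = LS_D = 16; LS_B = 16−11 = 5
LF_A = min(LS_D=16, LS_E=13) = 13; LS_A = 13−13 = 0
Slack_C = LS_C − ES_C = 10 − 0 = 10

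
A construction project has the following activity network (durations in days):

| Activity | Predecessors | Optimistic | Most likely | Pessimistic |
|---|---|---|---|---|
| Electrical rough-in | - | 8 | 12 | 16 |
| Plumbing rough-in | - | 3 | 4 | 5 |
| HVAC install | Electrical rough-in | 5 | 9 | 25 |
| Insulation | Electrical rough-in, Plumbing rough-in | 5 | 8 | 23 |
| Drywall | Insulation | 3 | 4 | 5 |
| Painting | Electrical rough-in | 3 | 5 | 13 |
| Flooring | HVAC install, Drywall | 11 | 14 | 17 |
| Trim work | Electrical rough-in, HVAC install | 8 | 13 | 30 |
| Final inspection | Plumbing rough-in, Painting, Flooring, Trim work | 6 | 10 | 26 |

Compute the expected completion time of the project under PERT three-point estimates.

52 days

te_Electrical rough-in = (8 + 4·12 + 16)/6 = 72/6 = 12
te_Plumbing rough-in = (3 + 4·4 + 5)/6 = 24/6 = 4
te_HVAC install = (5 + 4·9 + 25)/6 = 66/6 = 11
te_Insulation = (5 + 4·8 + 23)/6 = 60/6 = 10
te_Drywall = (3 + 4·4 + 5)/6 = 24/6 = 4
te_Painting = (3 + 4·5 + 13)/6 = 36/6 = 6
te_Flooring = (11 + 4·14 + 17)/6 = 84/6 = 14
te_Trim work = (8 + 4·13 + 30)/6 = 90/6 = 15
te_Final inspection = (6 + 4·10 + 26)/6 = 72/6 = 12

Forward pass:
ES_Electrical rough-in = 0; EF_Electrical rough-in = 12
ES_Plumbing rough-in = 0; EF_Plumbing rough-in = 4
ES_HVAC install = 12; EF_HVAC install = 12+11 = 23
ES_Insulation = max(EF_Electrical rough-in=12, EF_Plumbing rough-in=4) = 12; EF_Insulation = 12+10 = 22
ES_Drywall = 22; EF_Drywall = 22+4 = 26
ES_Painting = 12; EF_Painting = 12+6 = 18
ES_Flooring = max(EF_HVAC install=23, EF_Drywall=26) = 26; EF_Flooring = 26+14 = 40
ES_Trim work = max(EF_Electrical rough-in=12, EF_HVAC install=23) = 23; EF_Trim work = 23+15 = 38
ES_Final inspection = max(EF_Plumbing rough-in=4, EF_Painting=18, EF_Flooring=40, EF_Trim work=38) = 40; EF_Final inspection = 40+12 = 52
Expected project duration μ = 52 days. Critical path: Electrical rough-in → Insulation → Drywall → Flooring → Final inspection.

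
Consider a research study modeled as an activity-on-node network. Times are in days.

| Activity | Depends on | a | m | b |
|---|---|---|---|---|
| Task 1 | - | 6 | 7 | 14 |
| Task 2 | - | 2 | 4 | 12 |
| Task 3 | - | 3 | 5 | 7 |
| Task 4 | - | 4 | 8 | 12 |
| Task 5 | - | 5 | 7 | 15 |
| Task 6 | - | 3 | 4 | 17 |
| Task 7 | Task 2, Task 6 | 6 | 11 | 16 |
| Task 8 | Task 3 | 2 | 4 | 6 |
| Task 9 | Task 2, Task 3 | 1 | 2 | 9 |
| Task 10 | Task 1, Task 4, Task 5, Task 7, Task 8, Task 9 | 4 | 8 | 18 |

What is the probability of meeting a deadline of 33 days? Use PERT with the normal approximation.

te_Task 1 = (6 + 4·7 + 14)/6 = 48/6 = 8; σ²_Task 1 = ((14−6)/6)² = 1.778
te_Task 2 = (2 + 4·4 + 12)/6 = 30/6 = 5; σ²_Task 2 = ((12−2)/6)² = 2.778
te_Task 3 = (3 + 4·5 + 7)/6 = 30/6 = 5; σ²_Task 3 = ((7−3)/6)² = 0.444
te_Task 4 = (4 + 4·8 + 12)/6 = 48/6 = 8; σ²_Task 4 = ((12−4)/6)² = 1.778
te_Task 5 = (5 + 4·7 + 15)/6 = 48/6 = 8; σ²_Task 5 = ((15−5)/6)² = 2.778
te_Task 6 = (3 + 4·4 + 17)/6 = 36/6 = 6; σ²_Task 6 = ((17−3)/6)² = 5.444
te_Task 7 = (6 + 4·11 + 16)/6 = 66/6 = 11; σ²_Task 7 = ((16−6)/6)² = 2.778
te_Task 8 = (2 + 4·4 + 6)/6 = 24/6 = 4; σ²_Task 8 = ((6−2)/6)² = 0.444
te_Task 9 = (1 + 4·2 + 9)/6 = 18/6 = 3; σ²_Task 9 = ((9−1)/6)² = 1.778
te_Task 10 = (4 + 4·8 + 18)/6 = 54/6 = 9; σ²_Task 10 = ((18−4)/6)² = 5.444

Forward pass:
ES_Task 1 = 0; EF_Task 1 = 8
ES_Task 2 = 0; EF_Task 2 = 5
ES_Task 3 = 0; EF_Task 3 = 5
ES_Task 4 = 0; EF_Task 4 = 8
ES_Task 5 = 0; EF_Task 5 = 8
ES_Task 6 = 0; EF_Task 6 = 6
ES_Task 7 = max(EF_Task 2=5, EF_Task 6=6) = 6; EF_Task 7 = 6+11 = 17
ES_Task 8 = 5; EF_Task 8 = 5+4 = 9
ES_Task 9 = max(EF_Task 2=5, EF_Task 3=5) = 5; EF_Task 9 = 5+3 = 8
ES_Task 10 = max(EF_Task 1=8, EF_Task 4=8, EF_Task 5=8, EF_Task 7=17, EF_Task 8=9, EF_Task 9=8) = 17; EF_Task 10 = 17+9 = 26
Expected project duration μ = 26 days. Critical path: Task 6 → Task 7 → Task 10.

Variance along critical path = 5.444 + 2.778 + 5.444 = 13.667; σ = √13.667 = 3.697 days.
Z = (33 − 26) / 3.697 = 1.894
P(T ≤ 33) = Φ(1.894) ≈ 0.971

0.971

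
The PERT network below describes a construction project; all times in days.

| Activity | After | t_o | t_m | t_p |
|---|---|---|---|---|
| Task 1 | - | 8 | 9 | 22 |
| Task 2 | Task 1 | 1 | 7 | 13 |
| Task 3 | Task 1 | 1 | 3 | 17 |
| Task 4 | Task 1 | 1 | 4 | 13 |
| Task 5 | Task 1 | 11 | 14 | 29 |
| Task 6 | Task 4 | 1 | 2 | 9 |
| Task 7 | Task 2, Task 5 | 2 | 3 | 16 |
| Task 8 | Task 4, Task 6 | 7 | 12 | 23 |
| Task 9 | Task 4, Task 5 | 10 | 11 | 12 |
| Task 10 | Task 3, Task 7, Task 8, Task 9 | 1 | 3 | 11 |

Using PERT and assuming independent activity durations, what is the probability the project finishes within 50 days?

0.973

te_Task 1 = (8 + 4·9 + 22)/6 = 66/6 = 11; σ²_Task 1 = ((22−8)/6)² = 5.444
te_Task 2 = (1 + 4·7 + 13)/6 = 42/6 = 7; σ²_Task 2 = ((13−1)/6)² = 4.000
te_Task 3 = (1 + 4·3 + 17)/6 = 30/6 = 5; σ²_Task 3 = ((17−1)/6)² = 7.111
te_Task 4 = (1 + 4·4 + 13)/6 = 30/6 = 5; σ²_Task 4 = ((13−1)/6)² = 4.000
te_Task 5 = (11 + 4·14 + 29)/6 = 96/6 = 16; σ²_Task 5 = ((29−11)/6)² = 9.000
te_Task 6 = (1 + 4·2 + 9)/6 = 18/6 = 3; σ²_Task 6 = ((9−1)/6)² = 1.778
te_Task 7 = (2 + 4·3 + 16)/6 = 30/6 = 5; σ²_Task 7 = ((16−2)/6)² = 5.444
te_Task 8 = (7 + 4·12 + 23)/6 = 78/6 = 13; σ²_Task 8 = ((23−7)/6)² = 7.111
te_Task 9 = (10 + 4·11 + 12)/6 = 66/6 = 11; σ²_Task 9 = ((12−10)/6)² = 0.111
te_Task 10 = (1 + 4·3 + 11)/6 = 24/6 = 4; σ²_Task 10 = ((11−1)/6)² = 2.778

Forward pass:
ES_Task 1 = 0; EF_Task 1 = 11
ES_Task 2 = 11; EF_Task 2 = 11+7 = 18
ES_Task 3 = 11; EF_Task 3 = 11+5 = 16
ES_Task 4 = 11; EF_Task 4 = 11+5 = 16
ES_Task 5 = 11; EF_Task 5 = 11+16 = 27
ES_Task 6 = 16; EF_Task 6 = 16+3 = 19
ES_Task 7 = max(EF_Task 2=18, EF_Task 5=27) = 27; EF_Task 7 = 27+5 = 32
ES_Task 8 = max(EF_Task 4=16, EF_Task 6=19) = 19; EF_Task 8 = 19+13 = 32
ES_Task 9 = max(EF_Task 4=16, EF_Task 5=27) = 27; EF_Task 9 = 27+11 = 38
ES_Task 10 = max(EF_Task 3=16, EF_Task 7=32, EF_Task 8=32, EF_Task 9=38) = 38; EF_Task 10 = 38+4 = 42
Expected project duration μ = 42 days. Critical path: Task 1 → Task 5 → Task 9 → Task 10.

Variance along critical path = 5.444 + 9.000 + 0.111 + 2.778 = 17.333; σ = √17.333 = 4.163 days.
Z = (50 − 42) / 4.163 = 1.922
P(T ≤ 50) = Φ(1.922) ≈ 0.973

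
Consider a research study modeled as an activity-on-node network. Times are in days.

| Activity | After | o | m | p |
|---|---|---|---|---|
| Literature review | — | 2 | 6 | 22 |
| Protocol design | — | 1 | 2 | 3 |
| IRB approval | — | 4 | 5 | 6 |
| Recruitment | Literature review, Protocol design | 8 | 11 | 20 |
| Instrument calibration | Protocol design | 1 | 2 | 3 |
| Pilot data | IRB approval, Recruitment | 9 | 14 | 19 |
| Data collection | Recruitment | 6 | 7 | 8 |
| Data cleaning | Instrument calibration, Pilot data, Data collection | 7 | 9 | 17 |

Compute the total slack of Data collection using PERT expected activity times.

te_Literature review = (2 + 4·6 + 22)/6 = 48/6 = 8
te_Protocol design = (1 + 4·2 + 3)/6 = 12/6 = 2
te_IRB approval = (4 + 4·5 + 6)/6 = 30/6 = 5
te_Recruitment = (8 + 4·11 + 20)/6 = 72/6 = 12
te_Instrument calibration = (1 + 4·2 + 3)/6 = 12/6 = 2
te_Pilot data = (9 + 4·14 + 19)/6 = 84/6 = 14
te_Data collection = (6 + 4·7 + 8)/6 = 42/6 = 7
te_Data cleaning = (7 + 4·9 + 17)/6 = 60/6 = 10

Forward pass:
ES_Literature review = 0; EF_Literature review = 8
ES_Protocol design = 0; EF_Protocol design = 2
ES_IRB approval = 0; EF_IRB approval = 5
ES_Recruitment = max(EF_Literature review=8, EF_Protocol design=2) = 8; EF_Recruitment = 8+12 = 20
ES_Instrument calibration = 2; EF_Instrument calibration = 2+2 = 4
ES_Pilot data = max(EF_IRB approval=5, EF_Recruitment=20) = 20; EF_Pilot data = 20+14 = 34
ES_Data collection = 20; EF_Data collection = 20+7 = 27
ES_Data cleaning = max(EF_Instrument calibration=4, EF_Pilot data=34, EF_Data collection=27) = 34; EF_Data cleaning = 34+10 = 44
Expected project duration μ = 44 days. Critical path: Literature review → Recruitment → Pilot data → Data cleaning.

Backward pass:
LF_Data cleaning = 44; LS_Data cleaning = 44−10 = 34
LF_Data collection = LS_Data cleaning = 34; LS_Data collection = 34−7 = 27
LF_Pilot data = LS_Data cleaning = 34; LS_Pilot data = 34−14 = 20
LF_Instrument calibration = LS_Data cleaning = 34; LS_Instrument calibration = 34−2 = 32
LF_Recruitment = min(LS_Pilot data=20, LS_Data collection=27) = 20; LS_Recruitment = 20−12 = 8
LF_IRB approval = LS_Pilot data = 20; LS_IRB approval = 20−5 = 15
LF_Protocol design = min(LS_Recruitment=8, LS_Instrument calibration=32) = 8; LS_Protocol design = 8−2 = 6
LF_Literature review = LS_Recruitment = 8; LS_Literature review = 8−8 = 0
Slack_Data collection = LS_Data collection − ES_Data collection = 27 − 20 = 7

7 days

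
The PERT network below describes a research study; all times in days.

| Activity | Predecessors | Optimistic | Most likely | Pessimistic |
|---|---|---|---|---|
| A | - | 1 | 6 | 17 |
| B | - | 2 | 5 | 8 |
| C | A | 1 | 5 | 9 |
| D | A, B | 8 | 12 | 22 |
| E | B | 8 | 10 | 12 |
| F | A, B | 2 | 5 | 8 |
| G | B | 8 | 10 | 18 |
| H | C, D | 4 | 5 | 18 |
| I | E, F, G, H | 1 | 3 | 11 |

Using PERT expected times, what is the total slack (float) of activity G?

11 days

te_A = (1 + 4·6 + 17)/6 = 42/6 = 7
te_B = (2 + 4·5 + 8)/6 = 30/6 = 5
te_C = (1 + 4·5 + 9)/6 = 30/6 = 5
te_D = (8 + 4·12 + 22)/6 = 78/6 = 13
te_E = (8 + 4·10 + 12)/6 = 60/6 = 10
te_F = (2 + 4·5 + 8)/6 = 30/6 = 5
te_G = (8 + 4·10 + 18)/6 = 66/6 = 11
te_H = (4 + 4·5 + 18)/6 = 42/6 = 7
te_I = (1 + 4·3 + 11)/6 = 24/6 = 4

Forward pass:
ES_A = 0; EF_A = 7
ES_B = 0; EF_B = 5
ES_C = 7; EF_C = 7+5 = 12
ES_D = max(EF_A=7, EF_B=5) = 7; EF_D = 7+13 = 20
ES_E = 5; EF_E = 5+10 = 15
ES_F = max(EF_A=7, EF_B=5) = 7; EF_F = 7+5 = 12
ES_G = 5; EF_G = 5+11 = 16
ES_H = max(EF_C=12, EF_D=20) = 20; EF_H = 20+7 = 27
ES_I = max(EF_E=15, EF_F=12, EF_G=16, EF_H=27) = 27; EF_I = 27+4 = 31
Expected project duration μ = 31 days. Critical path: A → D → H → I.

Backward pass:
LF_I = 31; LS_I = 31−4 = 27
LF_H = LS_I = 27; LS_H = 27−7 = 20
LF_G = LS_I = 27; LS_G = 27−11 = 16
LF_F = LS_I = 27; LS_F = 27−5 = 22
LF_E = LS_I = 27; LS_E = 27−10 = 17
LF_D = LS_H = 20; LS_D = 20−13 = 7
LF_C = LS_H = 20; LS_C = 20−5 = 15
LF_B = min(LS_D=7, LS_E=17, LS_F=22, LS_G=16) = 7; LS_B = 7−5 = 2
LF_A = min(LS_C=15, LS_D=7, LS_F=22) = 7; LS_A = 7−7 = 0
Slack_G = LS_G − ES_G = 16 − 5 = 11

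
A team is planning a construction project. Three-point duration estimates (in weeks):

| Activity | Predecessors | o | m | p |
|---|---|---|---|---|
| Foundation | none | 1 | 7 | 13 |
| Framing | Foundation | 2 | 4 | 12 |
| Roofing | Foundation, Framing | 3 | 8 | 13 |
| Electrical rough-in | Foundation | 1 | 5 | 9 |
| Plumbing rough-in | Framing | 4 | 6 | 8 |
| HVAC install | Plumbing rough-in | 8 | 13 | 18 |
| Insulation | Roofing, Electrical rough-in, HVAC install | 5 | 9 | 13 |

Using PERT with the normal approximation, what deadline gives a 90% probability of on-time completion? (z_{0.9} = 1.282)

44.4 weeks

te_Foundation = (1 + 4·7 + 13)/6 = 42/6 = 7; σ²_Foundation = ((13−1)/6)² = 4.000
te_Framing = (2 + 4·4 + 12)/6 = 30/6 = 5; σ²_Framing = ((12−2)/6)² = 2.778
te_Roofing = (3 + 4·8 + 13)/6 = 48/6 = 8; σ²_Roofing = ((13−3)/6)² = 2.778
te_Electrical rough-in = (1 + 4·5 + 9)/6 = 30/6 = 5; σ²_Electrical rough-in = ((9−1)/6)² = 1.778
te_Plumbing rough-in = (4 + 4·6 + 8)/6 = 36/6 = 6; σ²_Plumbing rough-in = ((8−4)/6)² = 0.444
te_HVAC install = (8 + 4·13 + 18)/6 = 78/6 = 13; σ²_HVAC install = ((18−8)/6)² = 2.778
te_Insulation = (5 + 4·9 + 13)/6 = 54/6 = 9; σ²_Insulation = ((13−5)/6)² = 1.778

Forward pass:
ES_Foundation = 0; EF_Foundation = 7
ES_Framing = 7; EF_Framing = 7+5 = 12
ES_Roofing = max(EF_Foundation=7, EF_Framing=12) = 12; EF_Roofing = 12+8 = 20
ES_Electrical rough-in = 7; EF_Electrical rough-in = 7+5 = 12
ES_Plumbing rough-in = 12; EF_Plumbing rough-in = 12+6 = 18
ES_HVAC install = 18; EF_HVAC install = 18+13 = 31
ES_Insulation = max(EF_Roofing=20, EF_Electrical rough-in=12, EF_HVAC install=31) = 31; EF_Insulation = 31+9 = 40
Expected project duration μ = 40 weeks. Critical path: Foundation → Framing → Plumbing rough-in → HVAC install → Insulation.

Variance along critical path = 4.000 + 2.778 + 0.444 + 2.778 + 1.778 = 11.778; σ = 3.432 weeks.
D = μ + z·σ = 40 + 1.282·3.432 = 44.4 weeks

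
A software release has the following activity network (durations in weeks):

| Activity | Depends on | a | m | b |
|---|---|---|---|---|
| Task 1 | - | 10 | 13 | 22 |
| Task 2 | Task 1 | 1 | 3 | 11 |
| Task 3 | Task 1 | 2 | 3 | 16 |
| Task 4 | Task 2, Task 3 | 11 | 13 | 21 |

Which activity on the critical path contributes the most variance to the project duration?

te_Task 1 = (10 + 4·13 + 22)/6 = 84/6 = 14; σ²_Task 1 = ((22−10)/6)² = 4.000
te_Task 2 = (1 + 4·3 + 11)/6 = 24/6 = 4; σ²_Task 2 = ((11−1)/6)² = 2.778
te_Task 3 = (2 + 4·3 + 16)/6 = 30/6 = 5; σ²_Task 3 = ((16−2)/6)² = 5.444
te_Task 4 = (11 + 4·13 + 21)/6 = 84/6 = 14; σ²_Task 4 = ((21−11)/6)² = 2.778

Forward pass:
ES_Task 1 = 0; EF_Task 1 = 14
ES_Task 2 = 14; EF_Task 2 = 14+4 = 18
ES_Task 3 = 14; EF_Task 3 = 14+5 = 19
ES_Task 4 = max(EF_Task 2=18, EF_Task 3=19) = 19; EF_Task 4 = 19+14 = 33
Expected project duration μ = 33 weeks. Critical path: Task 1 → Task 3 → Task 4.

Variances on critical path: σ²_Task 1=4.000, σ²_Task 3=5.444, σ²_Task 4=2.778.
Largest is σ²_Task 3 = 5.444.

Task 3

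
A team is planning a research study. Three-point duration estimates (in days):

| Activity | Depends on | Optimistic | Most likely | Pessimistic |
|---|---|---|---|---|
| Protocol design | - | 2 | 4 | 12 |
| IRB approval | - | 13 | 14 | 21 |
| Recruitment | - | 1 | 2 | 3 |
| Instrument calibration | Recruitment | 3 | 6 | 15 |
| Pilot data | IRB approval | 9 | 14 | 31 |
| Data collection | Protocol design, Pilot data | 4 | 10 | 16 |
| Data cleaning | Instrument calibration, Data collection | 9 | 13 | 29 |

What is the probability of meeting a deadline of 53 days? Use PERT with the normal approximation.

0.293

te_Protocol design = (2 + 4·4 + 12)/6 = 30/6 = 5; σ²_Protocol design = ((12−2)/6)² = 2.778
te_IRB approval = (13 + 4·14 + 21)/6 = 90/6 = 15; σ²_IRB approval = ((21−13)/6)² = 1.778
te_Recruitment = (1 + 4·2 + 3)/6 = 12/6 = 2; σ²_Recruitment = ((3−1)/6)² = 0.111
te_Instrument calibration = (3 + 4·6 + 15)/6 = 42/6 = 7; σ²_Instrument calibration = ((15−3)/6)² = 4.000
te_Pilot data = (9 + 4·14 + 31)/6 = 96/6 = 16; σ²_Pilot data = ((31−9)/6)² = 13.444
te_Data collection = (4 + 4·10 + 16)/6 = 60/6 = 10; σ²_Data collection = ((16−4)/6)² = 4.000
te_Data cleaning = (9 + 4·13 + 29)/6 = 90/6 = 15; σ²_Data cleaning = ((29−9)/6)² = 11.111

Forward pass:
ES_Protocol design = 0; EF_Protocol design = 5
ES_IRB approval = 0; EF_IRB approval = 15
ES_Recruitment = 0; EF_Recruitment = 2
ES_Instrument calibration = 2; EF_Instrument calibration = 2+7 = 9
ES_Pilot data = 15; EF_Pilot data = 15+16 = 31
ES_Data collection = max(EF_Protocol design=5, EF_Pilot data=31) = 31; EF_Data collection = 31+10 = 41
ES_Data cleaning = max(EF_Instrument calibration=9, EF_Data collection=41) = 41; EF_Data cleaning = 41+15 = 56
Expected project duration μ = 56 days. Critical path: IRB approval → Pilot data → Data collection → Data cleaning.

Variance along critical path = 1.778 + 13.444 + 4.000 + 11.111 = 30.333; σ = √30.333 = 5.508 days.
Z = (53 − 56) / 5.508 = -0.545
P(T ≤ 53) = Φ(-0.545) ≈ 0.293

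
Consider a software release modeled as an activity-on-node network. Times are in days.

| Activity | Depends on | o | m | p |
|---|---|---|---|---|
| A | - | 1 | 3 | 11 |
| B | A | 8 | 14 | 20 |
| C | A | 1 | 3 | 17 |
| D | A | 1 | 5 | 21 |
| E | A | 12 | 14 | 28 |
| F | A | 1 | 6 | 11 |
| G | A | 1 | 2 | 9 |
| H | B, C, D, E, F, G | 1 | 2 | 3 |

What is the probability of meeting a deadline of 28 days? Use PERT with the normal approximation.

0.971

te_A = (1 + 4·3 + 11)/6 = 24/6 = 4; σ²_A = ((11−1)/6)² = 2.778
te_B = (8 + 4·14 + 20)/6 = 84/6 = 14; σ²_B = ((20−8)/6)² = 4.000
te_C = (1 + 4·3 + 17)/6 = 30/6 = 5; σ²_C = ((17−1)/6)² = 7.111
te_D = (1 + 4·5 + 21)/6 = 42/6 = 7; σ²_D = ((21−1)/6)² = 11.111
te_E = (12 + 4·14 + 28)/6 = 96/6 = 16; σ²_E = ((28−12)/6)² = 7.111
te_F = (1 + 4·6 + 11)/6 = 36/6 = 6; σ²_F = ((11−1)/6)² = 2.778
te_G = (1 + 4·2 + 9)/6 = 18/6 = 3; σ²_G = ((9−1)/6)² = 1.778
te_H = (1 + 4·2 + 3)/6 = 12/6 = 2; σ²_H = ((3−1)/6)² = 0.111

Forward pass:
ES_A = 0; EF_A = 4
ES_B = 4; EF_B = 4+14 = 18
ES_C = 4; EF_C = 4+5 = 9
ES_D = 4; EF_D = 4+7 = 11
ES_E = 4; EF_E = 4+16 = 20
ES_F = 4; EF_F = 4+6 = 10
ES_G = 4; EF_G = 4+3 = 7
ES_H = max(EF_B=18, EF_C=9, EF_D=11, EF_E=20, EF_F=10, EF_G=7) = 20; EF_H = 20+2 = 22
Expected project duration μ = 22 days. Critical path: A → E → H.

Variance along critical path = 2.778 + 7.111 + 0.111 = 10.000; σ = √10.000 = 3.162 days.
Z = (28 − 22) / 3.162 = 1.897
P(T ≤ 28) = Φ(1.897) ≈ 0.971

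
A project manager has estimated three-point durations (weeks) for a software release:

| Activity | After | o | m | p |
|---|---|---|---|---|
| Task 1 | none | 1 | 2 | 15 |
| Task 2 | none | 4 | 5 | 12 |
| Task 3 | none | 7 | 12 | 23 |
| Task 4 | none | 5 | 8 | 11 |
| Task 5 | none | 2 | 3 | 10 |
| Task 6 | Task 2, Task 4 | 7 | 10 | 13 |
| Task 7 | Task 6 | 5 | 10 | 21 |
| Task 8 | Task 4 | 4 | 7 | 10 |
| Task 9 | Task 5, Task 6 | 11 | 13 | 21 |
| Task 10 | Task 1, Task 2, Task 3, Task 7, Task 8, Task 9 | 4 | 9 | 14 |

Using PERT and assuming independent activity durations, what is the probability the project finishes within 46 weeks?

0.966

te_Task 1 = (1 + 4·2 + 15)/6 = 24/6 = 4; σ²_Task 1 = ((15−1)/6)² = 5.444
te_Task 2 = (4 + 4·5 + 12)/6 = 36/6 = 6; σ²_Task 2 = ((12−4)/6)² = 1.778
te_Task 3 = (7 + 4·12 + 23)/6 = 78/6 = 13; σ²_Task 3 = ((23−7)/6)² = 7.111
te_Task 4 = (5 + 4·8 + 11)/6 = 48/6 = 8; σ²_Task 4 = ((11−5)/6)² = 1.000
te_Task 5 = (2 + 4·3 + 10)/6 = 24/6 = 4; σ²_Task 5 = ((10−2)/6)² = 1.778
te_Task 6 = (7 + 4·10 + 13)/6 = 60/6 = 10; σ²_Task 6 = ((13−7)/6)² = 1.000
te_Task 7 = (5 + 4·10 + 21)/6 = 66/6 = 11; σ²_Task 7 = ((21−5)/6)² = 7.111
te_Task 8 = (4 + 4·7 + 10)/6 = 42/6 = 7; σ²_Task 8 = ((10−4)/6)² = 1.000
te_Task 9 = (11 + 4·13 + 21)/6 = 84/6 = 14; σ²_Task 9 = ((21−11)/6)² = 2.778
te_Task 10 = (4 + 4·9 + 14)/6 = 54/6 = 9; σ²_Task 10 = ((14−4)/6)² = 2.778

Forward pass:
ES_Task 1 = 0; EF_Task 1 = 4
ES_Task 2 = 0; EF_Task 2 = 6
ES_Task 3 = 0; EF_Task 3 = 13
ES_Task 4 = 0; EF_Task 4 = 8
ES_Task 5 = 0; EF_Task 5 = 4
ES_Task 6 = max(EF_Task 2=6, EF_Task 4=8) = 8; EF_Task 6 = 8+10 = 18
ES_Task 7 = 18; EF_Task 7 = 18+11 = 29
ES_Task 8 = 8; EF_Task 8 = 8+7 = 15
ES_Task 9 = max(EF_Task 5=4, EF_Task 6=18) = 18; EF_Task 9 = 18+14 = 32
ES_Task 10 = max(EF_Task 1=4, EF_Task 2=6, EF_Task 3=13, EF_Task 7=29, EF_Task 8=15, EF_Task 9=32) = 32; EF_Task 10 = 32+9 = 41
Expected project duration μ = 41 weeks. Critical path: Task 4 → Task 6 → Task 9 → Task 10.

Variance along critical path = 1.000 + 1.000 + 2.778 + 2.778 = 7.556; σ = √7.556 = 2.749 weeks.
Z = (46 − 41) / 2.749 = 1.819
P(T ≤ 46) = Φ(1.819) ≈ 0.966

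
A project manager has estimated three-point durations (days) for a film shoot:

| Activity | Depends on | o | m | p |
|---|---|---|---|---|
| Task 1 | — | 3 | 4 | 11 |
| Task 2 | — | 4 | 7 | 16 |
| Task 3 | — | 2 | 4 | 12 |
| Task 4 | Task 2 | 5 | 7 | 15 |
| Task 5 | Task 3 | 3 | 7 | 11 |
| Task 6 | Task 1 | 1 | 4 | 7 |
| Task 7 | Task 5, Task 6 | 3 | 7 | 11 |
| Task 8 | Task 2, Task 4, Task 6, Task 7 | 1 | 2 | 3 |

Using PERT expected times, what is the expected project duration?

te_Task 1 = (3 + 4·4 + 11)/6 = 30/6 = 5
te_Task 2 = (4 + 4·7 + 16)/6 = 48/6 = 8
te_Task 3 = (2 + 4·4 + 12)/6 = 30/6 = 5
te_Task 4 = (5 + 4·7 + 15)/6 = 48/6 = 8
te_Task 5 = (3 + 4·7 + 11)/6 = 42/6 = 7
te_Task 6 = (1 + 4·4 + 7)/6 = 24/6 = 4
te_Task 7 = (3 + 4·7 + 11)/6 = 42/6 = 7
te_Task 8 = (1 + 4·2 + 3)/6 = 12/6 = 2

Forward pass:
ES_Task 1 = 0; EF_Task 1 = 5
ES_Task 2 = 0; EF_Task 2 = 8
ES_Task 3 = 0; EF_Task 3 = 5
ES_Task 4 = 8; EF_Task 4 = 8+8 = 16
ES_Task 5 = 5; EF_Task 5 = 5+7 = 12
ES_Task 6 = 5; EF_Task 6 = 5+4 = 9
ES_Task 7 = max(EF_Task 5=12, EF_Task 6=9) = 12; EF_Task 7 = 12+7 = 19
ES_Task 8 = max(EF_Task 2=8, EF_Task 4=16, EF_Task 6=9, EF_Task 7=19) = 19; EF_Task 8 = 19+2 = 21
Expected project duration μ = 21 days. Critical path: Task 3 → Task 5 → Task 7 → Task 8.

21 days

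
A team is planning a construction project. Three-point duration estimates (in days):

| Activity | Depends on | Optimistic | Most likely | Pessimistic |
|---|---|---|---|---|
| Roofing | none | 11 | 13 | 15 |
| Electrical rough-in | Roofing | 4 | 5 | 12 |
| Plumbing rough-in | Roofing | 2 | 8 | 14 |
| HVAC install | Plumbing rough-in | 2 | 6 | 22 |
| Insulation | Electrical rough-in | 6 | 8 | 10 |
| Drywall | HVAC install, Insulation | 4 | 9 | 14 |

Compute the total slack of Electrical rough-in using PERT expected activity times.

te_Roofing = (11 + 4·13 + 15)/6 = 78/6 = 13
te_Electrical rough-in = (4 + 4·5 + 12)/6 = 36/6 = 6
te_Plumbing rough-in = (2 + 4·8 + 14)/6 = 48/6 = 8
te_HVAC install = (2 + 4·6 + 22)/6 = 48/6 = 8
te_Insulation = (6 + 4·8 + 10)/6 = 48/6 = 8
te_Drywall = (4 + 4·9 + 14)/6 = 54/6 = 9

Forward pass:
ES_Roofing = 0; EF_Roofing = 13
ES_Electrical rough-in = 13; EF_Electrical rough-in = 13+6 = 19
ES_Plumbing rough-in = 13; EF_Plumbing rough-in = 13+8 = 21
ES_HVAC install = 21; EF_HVAC install = 21+8 = 29
ES_Insulation = 19; EF_Insulation = 19+8 = 27
ES_Drywall = max(EF_HVAC install=29, EF_Insulation=27) = 29; EF_Drywall = 29+9 = 38
Expected project duration μ = 38 days. Critical path: Roofing → Plumbing rough-in → HVAC install → Drywall.

Backward pass:
LF_Drywall = 38; LS_Drywall = 38−9 = 29
LF_Insulation = LS_Drywall = 29; LS_Insulation = 29−8 = 21
LF_HVAC install = LS_Drywall = 29; LS_HVAC install = 29−8 = 21
LF_Plumbing rough-in = LS_HVAC install = 21; LS_Plumbing rough-in = 21−8 = 13
LF_Electrical rough-in = LS_Insulation = 21; LS_Electrical rough-in = 21−6 = 15
LF_Roofing = min(LS_Electrical rough-in=15, LS_Plumbing rough-in=13) = 13; LS_Roofing = 13−13 = 0
Slack_Electrical rough-in = LS_Electrical rough-in − ES_Electrical rough-in = 15 − 13 = 2

2 days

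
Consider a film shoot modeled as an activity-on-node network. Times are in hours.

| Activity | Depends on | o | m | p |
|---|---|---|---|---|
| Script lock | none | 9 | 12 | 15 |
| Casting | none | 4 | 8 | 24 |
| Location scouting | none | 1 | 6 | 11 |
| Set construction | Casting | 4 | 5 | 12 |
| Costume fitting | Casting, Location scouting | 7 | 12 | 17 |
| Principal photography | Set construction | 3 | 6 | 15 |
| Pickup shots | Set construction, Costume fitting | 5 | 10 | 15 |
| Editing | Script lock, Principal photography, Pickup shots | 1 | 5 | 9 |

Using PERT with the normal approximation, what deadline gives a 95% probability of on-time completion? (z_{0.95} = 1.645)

te_Script lock = (9 + 4·12 + 15)/6 = 72/6 = 12; σ²_Script lock = ((15−9)/6)² = 1.000
te_Casting = (4 + 4·8 + 24)/6 = 60/6 = 10; σ²_Casting = ((24−4)/6)² = 11.111
te_Location scouting = (1 + 4·6 + 11)/6 = 36/6 = 6; σ²_Location scouting = ((11−1)/6)² = 2.778
te_Set construction = (4 + 4·5 + 12)/6 = 36/6 = 6; σ²_Set construction = ((12−4)/6)² = 1.778
te_Costume fitting = (7 + 4·12 + 17)/6 = 72/6 = 12; σ²_Costume fitting = ((17−7)/6)² = 2.778
te_Principal photography = (3 + 4·6 + 15)/6 = 42/6 = 7; σ²_Principal photography = ((15−3)/6)² = 4.000
te_Pickup shots = (5 + 4·10 + 15)/6 = 60/6 = 10; σ²_Pickup shots = ((15−5)/6)² = 2.778
te_Editing = (1 + 4·5 + 9)/6 = 30/6 = 5; σ²_Editing = ((9−1)/6)² = 1.778

Forward pass:
ES_Script lock = 0; EF_Script lock = 12
ES_Casting = 0; EF_Casting = 10
ES_Location scouting = 0; EF_Location scouting = 6
ES_Set construction = 10; EF_Set construction = 10+6 = 16
ES_Costume fitting = max(EF_Casting=10, EF_Location scouting=6) = 10; EF_Costume fitting = 10+12 = 22
ES_Principal photography = 16; EF_Principal photography = 16+7 = 23
ES_Pickup shots = max(EF_Set construction=16, EF_Costume fitting=22) = 22; EF_Pickup shots = 22+10 = 32
ES_Editing = max(EF_Script lock=12, EF_Principal photography=23, EF_Pickup shots=32) = 32; EF_Editing = 32+5 = 37
Expected project duration μ = 37 hours. Critical path: Casting → Costume fitting → Pickup shots → Editing.

Variance along critical path = 11.111 + 2.778 + 2.778 + 1.778 = 18.444; σ = 4.295 hours.
D = μ + z·σ = 37 + 1.645·4.295 = 44.1 hours

44.1 hours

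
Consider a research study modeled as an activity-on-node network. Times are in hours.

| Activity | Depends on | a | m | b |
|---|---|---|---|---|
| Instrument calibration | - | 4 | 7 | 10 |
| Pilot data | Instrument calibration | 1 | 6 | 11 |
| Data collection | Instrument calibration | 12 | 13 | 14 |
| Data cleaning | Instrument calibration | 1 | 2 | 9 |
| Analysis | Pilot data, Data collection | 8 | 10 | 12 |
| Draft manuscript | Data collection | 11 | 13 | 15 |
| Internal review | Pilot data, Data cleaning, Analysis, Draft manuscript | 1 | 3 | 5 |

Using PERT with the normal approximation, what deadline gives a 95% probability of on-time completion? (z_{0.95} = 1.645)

te_Instrument calibration = (4 + 4·7 + 10)/6 = 42/6 = 7; σ²_Instrument calibration = ((10−4)/6)² = 1.000
te_Pilot data = (1 + 4·6 + 11)/6 = 36/6 = 6; σ²_Pilot data = ((11−1)/6)² = 2.778
te_Data collection = (12 + 4·13 + 14)/6 = 78/6 = 13; σ²_Data collection = ((14−12)/6)² = 0.111
te_Data cleaning = (1 + 4·2 + 9)/6 = 18/6 = 3; σ²_Data cleaning = ((9−1)/6)² = 1.778
te_Analysis = (8 + 4·10 + 12)/6 = 60/6 = 10; σ²_Analysis = ((12−8)/6)² = 0.444
te_Draft manuscript = (11 + 4·13 + 15)/6 = 78/6 = 13; σ²_Draft manuscript = ((15−11)/6)² = 0.444
te_Internal review = (1 + 4·3 + 5)/6 = 18/6 = 3; σ²_Internal review = ((5−1)/6)² = 0.444

Forward pass:
ES_Instrument calibration = 0; EF_Instrument calibration = 7
ES_Pilot data = 7; EF_Pilot data = 7+6 = 13
ES_Data collection = 7; EF_Data collection = 7+13 = 20
ES_Data cleaning = 7; EF_Data cleaning = 7+3 = 10
ES_Analysis = max(EF_Pilot data=13, EF_Data collection=20) = 20; EF_Analysis = 20+10 = 30
ES_Draft manuscript = 20; EF_Draft manuscript = 20+13 = 33
ES_Internal review = max(EF_Pilot data=13, EF_Data cleaning=10, EF_Analysis=30, EF_Draft manuscript=33) = 33; EF_Internal review = 33+3 = 36
Expected project duration μ = 36 hours. Critical path: Instrument calibration → Data collection → Draft manuscript → Internal review.

Variance along critical path = 1.000 + 0.111 + 0.444 + 0.444 = 2.000; σ = 1.414 hours.
D = μ + z·σ = 36 + 1.645·1.414 = 38.3 hours

38.3 hours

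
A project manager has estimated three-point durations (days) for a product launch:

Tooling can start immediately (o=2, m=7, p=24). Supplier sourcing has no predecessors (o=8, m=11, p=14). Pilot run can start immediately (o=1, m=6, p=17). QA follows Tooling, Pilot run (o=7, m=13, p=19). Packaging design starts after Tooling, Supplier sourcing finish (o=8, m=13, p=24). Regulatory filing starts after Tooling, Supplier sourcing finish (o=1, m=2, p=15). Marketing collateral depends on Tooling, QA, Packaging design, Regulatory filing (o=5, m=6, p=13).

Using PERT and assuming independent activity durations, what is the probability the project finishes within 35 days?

te_Tooling = (2 + 4·7 + 24)/6 = 54/6 = 9; σ²_Tooling = ((24−2)/6)² = 13.444
te_Supplier sourcing = (8 + 4·11 + 14)/6 = 66/6 = 11; σ²_Supplier sourcing = ((14−8)/6)² = 1.000
te_Pilot run = (1 + 4·6 + 17)/6 = 42/6 = 7; σ²_Pilot run = ((17−1)/6)² = 7.111
te_QA = (7 + 4·13 + 19)/6 = 78/6 = 13; σ²_QA = ((19−7)/6)² = 4.000
te_Packaging design = (8 + 4·13 + 24)/6 = 84/6 = 14; σ²_Packaging design = ((24−8)/6)² = 7.111
te_Regulatory filing = (1 + 4·2 + 15)/6 = 24/6 = 4; σ²_Regulatory filing = ((15−1)/6)² = 5.444
te_Marketing collateral = (5 + 4·6 + 13)/6 = 42/6 = 7; σ²_Marketing collateral = ((13−5)/6)² = 1.778

Forward pass:
ES_Tooling = 0; EF_Tooling = 9
ES_Supplier sourcing = 0; EF_Supplier sourcing = 11
ES_Pilot run = 0; EF_Pilot run = 7
ES_QA = max(EF_Tooling=9, EF_Pilot run=7) = 9; EF_QA = 9+13 = 22
ES_Packaging design = max(EF_Tooling=9, EF_Supplier sourcing=11) = 11; EF_Packaging design = 11+14 = 25
ES_Regulatory filing = max(EF_Tooling=9, EF_Supplier sourcing=11) = 11; EF_Regulatory filing = 11+4 = 15
ES_Marketing collateral = max(EF_Tooling=9, EF_QA=22, EF_Packaging design=25, EF_Regulatory filing=15) = 25; EF_Marketing collateral = 25+7 = 32
Expected project duration μ = 32 days. Critical path: Supplier sourcing → Packaging design → Marketing collateral.

Variance along critical path = 1.000 + 7.111 + 1.778 = 9.889; σ = √9.889 = 3.145 days.
Z = (35 − 32) / 3.145 = 0.954
P(T ≤ 35) = Φ(0.954) ≈ 0.830

0.830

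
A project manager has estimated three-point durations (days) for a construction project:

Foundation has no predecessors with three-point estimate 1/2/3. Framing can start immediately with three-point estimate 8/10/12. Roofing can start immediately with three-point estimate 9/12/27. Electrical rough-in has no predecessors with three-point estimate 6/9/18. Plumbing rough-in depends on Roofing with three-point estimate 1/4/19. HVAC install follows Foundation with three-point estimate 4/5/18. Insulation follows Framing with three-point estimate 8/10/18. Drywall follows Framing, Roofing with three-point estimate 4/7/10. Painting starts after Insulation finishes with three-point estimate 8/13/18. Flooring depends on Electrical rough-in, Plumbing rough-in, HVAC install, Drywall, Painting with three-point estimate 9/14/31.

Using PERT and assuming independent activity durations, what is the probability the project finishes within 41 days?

te_Foundation = (1 + 4·2 + 3)/6 = 12/6 = 2; σ²_Foundation = ((3−1)/6)² = 0.111
te_Framing = (8 + 4·10 + 12)/6 = 60/6 = 10; σ²_Framing = ((12−8)/6)² = 0.444
te_Roofing = (9 + 4·12 + 27)/6 = 84/6 = 14; σ²_Roofing = ((27−9)/6)² = 9.000
te_Electrical rough-in = (6 + 4·9 + 18)/6 = 60/6 = 10; σ²_Electrical rough-in = ((18−6)/6)² = 4.000
te_Plumbing rough-in = (1 + 4·4 + 19)/6 = 36/6 = 6; σ²_Plumbing rough-in = ((19−1)/6)² = 9.000
te_HVAC install = (4 + 4·5 + 18)/6 = 42/6 = 7; σ²_HVAC install = ((18−4)/6)² = 5.444
te_Insulation = (8 + 4·10 + 18)/6 = 66/6 = 11; σ²_Insulation = ((18−8)/6)² = 2.778
te_Drywall = (4 + 4·7 + 10)/6 = 42/6 = 7; σ²_Drywall = ((10−4)/6)² = 1.000
te_Painting = (8 + 4·13 + 18)/6 = 78/6 = 13; σ²_Painting = ((18−8)/6)² = 2.778
te_Flooring = (9 + 4·14 + 31)/6 = 96/6 = 16; σ²_Flooring = ((31−9)/6)² = 13.444

Forward pass:
ES_Foundation = 0; EF_Foundation = 2
ES_Framing = 0; EF_Framing = 10
ES_Roofing = 0; EF_Roofing = 14
ES_Electrical rough-in = 0; EF_Electrical rough-in = 10
ES_Plumbing rough-in = 14; EF_Plumbing rough-in = 14+6 = 20
ES_HVAC install = 2; EF_HVAC install = 2+7 = 9
ES_Insulation = 10; EF_Insulation = 10+11 = 21
ES_Drywall = max(EF_Framing=10, EF_Roofing=14) = 14; EF_Drywall = 14+7 = 21
ES_Painting = 21; EF_Painting = 21+13 = 34
ES_Flooring = max(EF_Electrical rough-in=10, EF_Plumbing rough-in=20, EF_HVAC install=9, EF_Drywall=21, EF_Painting=34) = 34; EF_Flooring = 34+16 = 50
Expected project duration μ = 50 days. Critical path: Framing → Insulation → Painting → Flooring.

Variance along critical path = 0.444 + 2.778 + 2.778 + 13.444 = 19.444; σ = √19.444 = 4.410 days.
Z = (41 − 50) / 4.410 = -2.041
P(T ≤ 41) = Φ(-2.041) ≈ 0.021

0.021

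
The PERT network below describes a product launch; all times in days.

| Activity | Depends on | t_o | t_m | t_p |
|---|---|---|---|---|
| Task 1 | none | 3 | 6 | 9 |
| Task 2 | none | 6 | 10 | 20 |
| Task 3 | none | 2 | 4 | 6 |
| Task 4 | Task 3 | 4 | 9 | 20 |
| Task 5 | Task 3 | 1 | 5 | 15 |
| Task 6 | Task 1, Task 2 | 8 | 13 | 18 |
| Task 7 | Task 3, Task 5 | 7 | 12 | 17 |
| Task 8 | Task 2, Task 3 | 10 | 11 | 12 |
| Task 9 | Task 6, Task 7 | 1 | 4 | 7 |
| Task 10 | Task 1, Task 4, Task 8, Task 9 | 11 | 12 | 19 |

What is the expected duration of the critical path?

te_Task 1 = (3 + 4·6 + 9)/6 = 36/6 = 6
te_Task 2 = (6 + 4·10 + 20)/6 = 66/6 = 11
te_Task 3 = (2 + 4·4 + 6)/6 = 24/6 = 4
te_Task 4 = (4 + 4·9 + 20)/6 = 60/6 = 10
te_Task 5 = (1 + 4·5 + 15)/6 = 36/6 = 6
te_Task 6 = (8 + 4·13 + 18)/6 = 78/6 = 13
te_Task 7 = (7 + 4·12 + 17)/6 = 72/6 = 12
te_Task 8 = (10 + 4·11 + 12)/6 = 66/6 = 11
te_Task 9 = (1 + 4·4 + 7)/6 = 24/6 = 4
te_Task 10 = (11 + 4·12 + 19)/6 = 78/6 = 13

Forward pass:
ES_Task 1 = 0; EF_Task 1 = 6
ES_Task 2 = 0; EF_Task 2 = 11
ES_Task 3 = 0; EF_Task 3 = 4
ES_Task 4 = 4; EF_Task 4 = 4+10 = 14
ES_Task 5 = 4; EF_Task 5 = 4+6 = 10
ES_Task 6 = max(EF_Task 1=6, EF_Task 2=11) = 11; EF_Task 6 = 11+13 = 24
ES_Task 7 = max(EF_Task 3=4, EF_Task 5=10) = 10; EF_Task 7 = 10+12 = 22
ES_Task 8 = max(EF_Task 2=11, EF_Task 3=4) = 11; EF_Task 8 = 11+11 = 22
ES_Task 9 = max(EF_Task 6=24, EF_Task 7=22) = 24; EF_Task 9 = 24+4 = 28
ES_Task 10 = max(EF_Task 1=6, EF_Task 4=14, EF_Task 8=22, EF_Task 9=28) = 28; EF_Task 10 = 28+13 = 41
Expected project duration μ = 41 days. Critical path: Task 2 → Task 6 → Task 9 → Task 10.

41 days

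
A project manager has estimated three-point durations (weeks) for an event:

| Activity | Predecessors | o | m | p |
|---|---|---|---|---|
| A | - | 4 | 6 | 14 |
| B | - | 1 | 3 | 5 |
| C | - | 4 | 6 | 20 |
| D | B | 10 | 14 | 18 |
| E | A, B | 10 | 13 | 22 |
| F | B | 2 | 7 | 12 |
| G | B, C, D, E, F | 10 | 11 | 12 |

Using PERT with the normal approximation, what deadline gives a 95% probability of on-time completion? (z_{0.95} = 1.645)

te_A = (4 + 4·6 + 14)/6 = 42/6 = 7; σ²_A = ((14−4)/6)² = 2.778
te_B = (1 + 4·3 + 5)/6 = 18/6 = 3; σ²_B = ((5−1)/6)² = 0.444
te_C = (4 + 4·6 + 20)/6 = 48/6 = 8; σ²_C = ((20−4)/6)² = 7.111
te_D = (10 + 4·14 + 18)/6 = 84/6 = 14; σ²_D = ((18−10)/6)² = 1.778
te_E = (10 + 4·13 + 22)/6 = 84/6 = 14; σ²_E = ((22−10)/6)² = 4.000
te_F = (2 + 4·7 + 12)/6 = 42/6 = 7; σ²_F = ((12−2)/6)² = 2.778
te_G = (10 + 4·11 + 12)/6 = 66/6 = 11; σ²_G = ((12−10)/6)² = 0.111

Forward pass:
ES_A = 0; EF_A = 7
ES_B = 0; EF_B = 3
ES_C = 0; EF_C = 8
ES_D = 3; EF_D = 3+14 = 17
ES_E = max(EF_A=7, EF_B=3) = 7; EF_E = 7+14 = 21
ES_F = 3; EF_F = 3+7 = 10
ES_G = max(EF_B=3, EF_C=8, EF_D=17, EF_E=21, EF_F=10) = 21; EF_G = 21+11 = 32
Expected project duration μ = 32 weeks. Critical path: A → E → G.

Variance along critical path = 2.778 + 4.000 + 0.111 = 6.889; σ = 2.625 weeks.
D = μ + z·σ = 32 + 1.645·2.625 = 36.3 weeks

36.3 weeks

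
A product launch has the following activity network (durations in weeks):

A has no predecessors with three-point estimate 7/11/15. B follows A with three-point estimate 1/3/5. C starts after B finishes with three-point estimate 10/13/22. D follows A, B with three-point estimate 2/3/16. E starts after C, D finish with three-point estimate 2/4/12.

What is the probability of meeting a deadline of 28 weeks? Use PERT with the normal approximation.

te_A = (7 + 4·11 + 15)/6 = 66/6 = 11; σ²_A = ((15−7)/6)² = 1.778
te_B = (1 + 4·3 + 5)/6 = 18/6 = 3; σ²_B = ((5−1)/6)² = 0.444
te_C = (10 + 4·13 + 22)/6 = 84/6 = 14; σ²_C = ((22−10)/6)² = 4.000
te_D = (2 + 4·3 + 16)/6 = 30/6 = 5; σ²_D = ((16−2)/6)² = 5.444
te_E = (2 + 4·4 + 12)/6 = 30/6 = 5; σ²_E = ((12−2)/6)² = 2.778

Forward pass:
ES_A = 0; EF_A = 11
ES_B = 11; EF_B = 11+3 = 14
ES_C = 14; EF_C = 14+14 = 28
ES_D = max(EF_A=11, EF_B=14) = 14; EF_D = 14+5 = 19
ES_E = max(EF_C=28, EF_D=19) = 28; EF_E = 28+5 = 33
Expected project duration μ = 33 weeks. Critical path: A → B → C → E.

Variance along critical path = 1.778 + 0.444 + 4.000 + 2.778 = 9.000; σ = √9.000 = 3.000 weeks.
Z = (28 − 33) / 3.000 = -1.667
P(T ≤ 28) = Φ(-1.667) ≈ 0.048

0.048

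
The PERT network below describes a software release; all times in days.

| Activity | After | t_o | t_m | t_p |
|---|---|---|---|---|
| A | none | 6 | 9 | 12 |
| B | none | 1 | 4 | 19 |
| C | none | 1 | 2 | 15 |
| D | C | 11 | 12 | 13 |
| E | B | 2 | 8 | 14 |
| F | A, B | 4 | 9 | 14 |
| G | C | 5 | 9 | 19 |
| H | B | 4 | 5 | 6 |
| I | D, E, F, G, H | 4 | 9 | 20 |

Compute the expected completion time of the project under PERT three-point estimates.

te_A = (6 + 4·9 + 12)/6 = 54/6 = 9
te_B = (1 + 4·4 + 19)/6 = 36/6 = 6
te_C = (1 + 4·2 + 15)/6 = 24/6 = 4
te_D = (11 + 4·12 + 13)/6 = 72/6 = 12
te_E = (2 + 4·8 + 14)/6 = 48/6 = 8
te_F = (4 + 4·9 + 14)/6 = 54/6 = 9
te_G = (5 + 4·9 + 19)/6 = 60/6 = 10
te_H = (4 + 4·5 + 6)/6 = 30/6 = 5
te_I = (4 + 4·9 + 20)/6 = 60/6 = 10

Forward pass:
ES_A = 0; EF_A = 9
ES_B = 0; EF_B = 6
ES_C = 0; EF_C = 4
ES_D = 4; EF_D = 4+12 = 16
ES_E = 6; EF_E = 6+8 = 14
ES_F = max(EF_A=9, EF_B=6) = 9; EF_F = 9+9 = 18
ES_G = 4; EF_G = 4+10 = 14
ES_H = 6; EF_H = 6+5 = 11
ES_I = max(EF_D=16, EF_E=14, EF_F=18, EF_G=14, EF_H=11) = 18; EF_I = 18+10 = 28
Expected project duration μ = 28 days. Critical path: A → F → I.

28 days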